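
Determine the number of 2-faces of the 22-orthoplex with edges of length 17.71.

Number of 2-faces = 2^(2+1) · C(22,2+1) = 8 · 1540 = 12320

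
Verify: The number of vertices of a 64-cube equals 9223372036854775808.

False. The 64-cube has 2^64 = 18446744073709551616 vertices.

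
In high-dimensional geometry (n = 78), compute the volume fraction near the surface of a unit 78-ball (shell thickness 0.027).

1 - (1-0.027)^78 ≈ 0.88175 ≈ 88.17%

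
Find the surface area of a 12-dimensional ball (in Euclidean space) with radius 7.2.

|∂B_12(7.2)| ≈ 4.31922e+10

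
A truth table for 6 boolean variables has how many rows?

Each vertex is a binary string of length 6, so there are 2^6 = 64.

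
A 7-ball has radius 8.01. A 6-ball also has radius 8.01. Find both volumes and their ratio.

V_7(8.01) ≈ 9.99558e+06. V_6(8.01) ≈ 1.36488e+06. Ratio V_7/V_6 ≈ 7.323.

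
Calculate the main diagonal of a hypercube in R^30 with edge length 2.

||(2,2,...,2)|| = √(30)·2 ≈ 10.9545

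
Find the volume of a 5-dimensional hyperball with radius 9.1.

The n-ball volume is π^(n/2)·r^n/Γ(n/2+1). With n=5, r=9.1: V ≈ 328477.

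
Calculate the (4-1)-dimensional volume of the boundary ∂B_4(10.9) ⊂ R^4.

S = n·V_n(r)/r = 4·V_4(10.9)/10.9 (volume-to-surface relation), giving 25562.8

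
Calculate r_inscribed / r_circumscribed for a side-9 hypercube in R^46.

For an n-cube of any side s, the inradius is s/2 and the circumradius is s√n/2, so the ratio is 1/√46 ≈ 0.147442.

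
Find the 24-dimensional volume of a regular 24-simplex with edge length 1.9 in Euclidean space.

V_24 = √(25) · 1.9^24 / (24! · 2^(24/2)) ≈ 9.63809e-21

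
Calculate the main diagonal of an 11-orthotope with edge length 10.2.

The space diagonal of an n-cube of side s is s√n. Here 10.2·√11 ≈ 33.8296.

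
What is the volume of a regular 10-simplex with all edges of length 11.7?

V_10 = √(11) · 11.7^10 / (10! · 2^(10/2)) ≈ 1372.91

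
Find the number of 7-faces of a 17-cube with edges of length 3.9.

Choose 7 of 17 axes to span the face (C(17,7) = 19448 ways), then fix each of the remaining 10 coordinates at one of its two extreme values (2^10 = 1024 ways): 19448·1024 = 19914752.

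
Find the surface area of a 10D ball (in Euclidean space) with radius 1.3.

The surface area of an n-ball is 2π^(n/2) r^(n-1) / Γ(n/2). For n=10, r=1.3: 270.432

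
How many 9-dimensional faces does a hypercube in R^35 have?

Number of 9-faces = C(35,9) · 2^(35-9) = 70607460 · 67108864 = 4738386430525440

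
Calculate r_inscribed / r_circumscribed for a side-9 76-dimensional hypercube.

r_in / r_out = (9/2) / (9√76/2) = 1/√76 ≈ 0.114708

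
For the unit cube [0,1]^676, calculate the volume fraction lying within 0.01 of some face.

The inner cube has side 1-2·0.01 = 0.98 and volume (0.98)^676 ≈ 1.172e-06, so the shell holds 0.9999988283 of the volume.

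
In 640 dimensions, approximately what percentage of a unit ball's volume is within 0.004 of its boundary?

1 - (1-0.004)^640 ≈ 0.923091 ≈ 92.31%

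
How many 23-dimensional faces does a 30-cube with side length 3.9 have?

f_23(30-cube) = (30 choose 23) · 2^7 = 260582400.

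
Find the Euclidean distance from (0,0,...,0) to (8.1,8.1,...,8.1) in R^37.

||(8.1,8.1,...,8.1)|| = √(37)·8.1 ≈ 49.2704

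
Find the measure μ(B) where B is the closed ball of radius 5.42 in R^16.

The n-ball volume is π^(n/2)·r^n/Γ(n/2+1). With n=16, r=5.42: V ≈ 1.30517e+11.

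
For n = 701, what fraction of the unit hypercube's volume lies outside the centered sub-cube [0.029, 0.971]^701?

1 - (1 - 2·0.029)^701 = 1 - 0.942^701 ≈ 1 - 6.452e-19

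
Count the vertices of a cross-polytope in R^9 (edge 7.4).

The vertices are ±e_1, ..., ±e_9, so there are 2·9 = 18.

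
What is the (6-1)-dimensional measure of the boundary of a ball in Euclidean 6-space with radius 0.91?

S_6(0.91) = 2·π^(6/2)·(0.91)^5 / Γ(6/2) ≈ 19.3489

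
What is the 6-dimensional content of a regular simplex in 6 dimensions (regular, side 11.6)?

Volume = 11.6^6 · √(7/2^6) / 6! ≈ 1119.11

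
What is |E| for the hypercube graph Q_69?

The 69-cube has n·2^(n-1) = 69·2^68 = 69·295147905179352825856 = 20365205457375344984064 edges.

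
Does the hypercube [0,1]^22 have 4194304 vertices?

True. The 22-cube has 2^22 = 4194304 vertices.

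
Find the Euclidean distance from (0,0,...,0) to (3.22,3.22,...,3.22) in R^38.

Diagonal = √38 · 3.22 ≈ 19.8494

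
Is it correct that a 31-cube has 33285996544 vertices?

False. The 31-cube has 2^31 = 2147483648 vertices.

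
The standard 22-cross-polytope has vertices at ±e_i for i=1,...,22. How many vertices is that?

An n-cross-polytope has 2n vertices; here n = 22, giving 44.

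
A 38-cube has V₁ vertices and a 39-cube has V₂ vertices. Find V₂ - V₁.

V₁ = 2^38 = 274877906944. V₂ = 2^39 = 549755813888. V₂ - V₁ = 274877906944.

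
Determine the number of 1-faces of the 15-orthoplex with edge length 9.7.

An n-cross-polytope has 2^(k+1)·C(n,k+1) k-faces. Here 2^2·C(15,2) = 4·105 = 420.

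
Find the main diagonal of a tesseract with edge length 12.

The space diagonal of an n-cube of side s is s√n. Here 12·√4 = 24.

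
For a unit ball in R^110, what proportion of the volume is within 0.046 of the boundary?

V(inner)/V(outer) = ((1-0.046)/1)^110 ≈ 0.005628, so the shell fraction is 0.994372.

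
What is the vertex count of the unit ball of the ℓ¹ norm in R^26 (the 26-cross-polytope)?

The vertices are ±e_1, ..., ±e_26, so there are 2·26 = 52.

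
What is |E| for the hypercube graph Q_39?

The 39-cube has n·2^(n-1) = 39·2^38 = 39·274877906944 = 10720238370816 edges.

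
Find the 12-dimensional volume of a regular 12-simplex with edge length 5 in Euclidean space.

Volume = 5^12 · √(13/2^12) / 12! ≈ 0.0287141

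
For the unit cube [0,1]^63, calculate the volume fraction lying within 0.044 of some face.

Shell fraction = 1 - (1-0.088)^63 ≈ 0.996982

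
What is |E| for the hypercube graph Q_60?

The 60-cube has n·2^(n-1) = 60·2^59 = 60·576460752303423488 = 34587645138205409280 edges.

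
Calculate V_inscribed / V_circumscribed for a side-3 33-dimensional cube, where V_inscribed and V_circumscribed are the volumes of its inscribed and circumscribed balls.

The radii are 3/2 and 3√33/2, so the volume ratio is (1/√33)^33 = 33^{-33/2} ≈ 8.80076e-26.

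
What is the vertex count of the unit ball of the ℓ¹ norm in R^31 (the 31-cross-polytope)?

The 31-dimensional cross-polytope has 2n = 2·31 = 62 vertices.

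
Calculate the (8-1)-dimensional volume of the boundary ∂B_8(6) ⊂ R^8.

S = n·V_n(r)/r = 8·V_8(6)/6 (volume-to-surface relation), giving 93312·π^4 ≈ 9.08944e+06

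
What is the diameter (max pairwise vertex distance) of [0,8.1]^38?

||(8.1,8.1,...,8.1)|| = √(38)·8.1 ≈ 49.9318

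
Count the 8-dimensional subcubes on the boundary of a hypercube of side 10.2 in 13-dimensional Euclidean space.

An n-cube has C(n,k)·2^(n-k) k-faces. Here C(13,8)·2^5 = 1287·32 = 41184.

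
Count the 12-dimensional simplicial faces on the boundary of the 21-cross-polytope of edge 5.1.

An n-cross-polytope has 2^(k+1)·C(n,k+1) k-faces. Here 2^13·C(21,13) = 8192·203490 = 1666990080.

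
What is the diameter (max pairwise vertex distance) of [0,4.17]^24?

The space diagonal of an n-cube of side s is s√n. Here 4.17·√24 ≈ 20.4287.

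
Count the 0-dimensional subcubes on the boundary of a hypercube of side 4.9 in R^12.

Choose 0 of 12 axes to span the face (C(12,0) = 1 way), then fix each of the remaining 12 coordinates at one of its two extreme values (2^12 = 4096 ways): 1·4096 = 4096.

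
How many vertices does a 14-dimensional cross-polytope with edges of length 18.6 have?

Number of vertices = 2n = 28.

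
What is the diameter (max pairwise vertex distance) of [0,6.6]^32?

||(6.6,6.6,...,6.6)|| = √(32)·6.6 ≈ 37.3352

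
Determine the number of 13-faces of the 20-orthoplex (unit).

f_13(20-orthoplex) = 2^14 · (20 choose 14) = 635043840.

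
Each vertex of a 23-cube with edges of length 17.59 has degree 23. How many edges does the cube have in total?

Each of the 2^23 = 8388608 vertices has degree 23; total edges = 23·2^23/2 = 96468992.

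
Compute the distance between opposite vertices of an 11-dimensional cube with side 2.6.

Diagonal = √11 · 2.6 ≈ 8.62322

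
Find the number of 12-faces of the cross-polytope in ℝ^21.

An n-cross-polytope has 2^(k+1)·C(n,k+1) k-faces. Here 2^13·C(21,13) = 8192·203490 = 1666990080.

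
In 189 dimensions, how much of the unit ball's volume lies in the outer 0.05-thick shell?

V(inner)/V(outer) = ((1-0.05)/1)^189 ≈ 6.163e-05, so the shell fraction is 0.999938.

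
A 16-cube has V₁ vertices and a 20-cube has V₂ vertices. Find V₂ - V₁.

V₁ = 2^16 = 65536. V₂ = 2^20 = 1048576. V₂ - V₁ = 983040.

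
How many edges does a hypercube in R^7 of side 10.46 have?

Each of the 2^7 = 128 vertices has degree 7; total edges = 7·2^7/2 = 448.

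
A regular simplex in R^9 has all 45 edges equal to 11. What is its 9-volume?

V = (11^9 / 9!) · √((9+1) / 2^9) ≈ 908.105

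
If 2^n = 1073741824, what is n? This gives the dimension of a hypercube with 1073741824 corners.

The n-cube has 2^n vertices, and 1073741824 = 2^30, so n = 30.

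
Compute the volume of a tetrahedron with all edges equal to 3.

Volume = (√2/12) · 3³ = 3.18198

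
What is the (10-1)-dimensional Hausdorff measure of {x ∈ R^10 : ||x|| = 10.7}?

|∂B_10(10.7)| ≈ 4.68837e+10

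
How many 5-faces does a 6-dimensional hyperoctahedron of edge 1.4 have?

f_5(6-orthoplex) = 2^6 · (6 choose 6) = 64.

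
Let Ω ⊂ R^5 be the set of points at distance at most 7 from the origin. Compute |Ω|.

Volume = π^{5/2}·(7)^5/Γ(7/2) = 134456·π^2/15 ≈ 88468.5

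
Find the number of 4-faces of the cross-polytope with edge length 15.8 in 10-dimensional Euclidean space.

f_4(10-orthoplex) = 2^5 · (10 choose 5) = 8064.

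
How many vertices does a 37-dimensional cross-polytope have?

An n-cross-polytope has 2n vertices; here n = 37, giving 74.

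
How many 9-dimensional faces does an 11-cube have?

Choose 9 of 11 axes to span the face (C(11,9) = 55 ways), then fix each of the remaining 2 coordinates at one of its two extreme values (2^2 = 4 ways): 55·4 = 220.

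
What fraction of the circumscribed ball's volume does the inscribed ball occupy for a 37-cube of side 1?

Volume scales as r^n, and r_in/r_out = 1/√37, giving (1/√37)^37 ≈ 9.73348e-30.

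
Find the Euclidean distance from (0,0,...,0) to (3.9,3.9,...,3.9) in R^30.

Diagonal = √30 · 3.9 ≈ 21.3612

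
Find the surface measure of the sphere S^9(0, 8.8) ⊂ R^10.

The surface area of an n-ball is 2π^(n/2) r^(n-1) / Γ(n/2). For n=10, r=8.8: 8.07072e+09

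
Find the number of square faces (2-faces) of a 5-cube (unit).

Choose 2 of 5 axes to span the face (C(5,2) = 10 ways), then fix each of the remaining 3 coordinates at one of its two extreme values (2^3 = 8 ways): 10·8 = 80.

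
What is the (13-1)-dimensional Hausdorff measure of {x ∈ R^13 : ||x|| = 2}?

The surface area of an n-ball is 2π^(n/2) r^(n-1) / Γ(n/2). For n=13, r=2: 524288·π^6/10395 ≈ 48489.2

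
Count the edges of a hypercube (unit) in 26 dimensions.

The 26-cube has n·2^(n-1) = 26·2^25 = 26·33554432 = 872415232 edges.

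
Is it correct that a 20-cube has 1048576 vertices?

True. The 20-cube has 2^20 = 1048576 vertices.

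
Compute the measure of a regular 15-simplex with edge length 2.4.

For a regular n-simplex with edge a, V = (a^n / n!)·√((n+1)/2^n). With a=2.4, n=15: V ≈ 8.53108e-09.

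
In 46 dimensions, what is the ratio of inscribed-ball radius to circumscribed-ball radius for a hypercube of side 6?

Ratio = (s/2)/(s√46/2) = 46^(-1/2) ≈ 0.147442.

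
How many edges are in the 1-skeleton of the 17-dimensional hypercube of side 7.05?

Each of the 2^17 = 131072 vertices has degree 17; total edges = 17·2^17/2 = 1114112.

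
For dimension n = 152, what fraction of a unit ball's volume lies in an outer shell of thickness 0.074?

1 - (1-0.074)^152 ≈ 0.999992 ≈ 99.999159%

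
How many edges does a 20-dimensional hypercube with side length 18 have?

Each of the 2^20 = 1048576 vertices has degree 20; total edges = 20·2^20/2 = 10485760.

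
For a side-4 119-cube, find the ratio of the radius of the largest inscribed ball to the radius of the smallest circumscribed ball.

Ratio = (s/2)/(s√119/2) = 119^(-1/2) ≈ 0.0916698.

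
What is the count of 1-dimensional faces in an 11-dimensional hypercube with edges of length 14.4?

Number of 1-faces = C(11,1) · 2^(11-1) = 11 · 1024 = 11264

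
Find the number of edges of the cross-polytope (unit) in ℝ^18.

An n-cross-polytope has 2^(k+1)·C(n,k+1) k-faces. Here 2^2·C(18,2) = 4·153 = 612.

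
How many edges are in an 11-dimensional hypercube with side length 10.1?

An n-cube has C(n,k)·2^(n-k) k-faces. Here C(11,1)·2^10 = 11·1024 = 11264.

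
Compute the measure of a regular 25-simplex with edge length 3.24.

Volume = 3.24^25 · √(26/2^25) / 25! ≈ 3.293e-16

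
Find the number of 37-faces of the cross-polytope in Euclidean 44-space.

An n-cross-polytope has 2^(k+1)·C(n,k+1) k-faces. Here 2^38·C(44,38) = 274877906944·7059052 = 1940377438768857088.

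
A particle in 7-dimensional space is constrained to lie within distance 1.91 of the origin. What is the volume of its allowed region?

V_7(1.91) = π^(7/2) · (1.91)^7 / Γ(7/2 + 1) ≈ 438.141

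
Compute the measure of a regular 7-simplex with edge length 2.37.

For a regular n-simplex with edge a, V = (a^n / n!)·√((n+1)/2^n). With a=2.37, n=7: V ≈ 0.0208328.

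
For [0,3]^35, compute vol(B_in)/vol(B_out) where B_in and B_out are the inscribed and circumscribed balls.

V_in/V_out = n^(-n/2) = 35^(-35/2) ≈ 9.52378e-28.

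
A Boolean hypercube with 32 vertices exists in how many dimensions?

Since 2^n = 32, we have n = 5.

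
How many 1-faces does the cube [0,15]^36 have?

An n-cube has n·2^(n-1) edges. With n = 36: 36·34359738368 = 1236950581248.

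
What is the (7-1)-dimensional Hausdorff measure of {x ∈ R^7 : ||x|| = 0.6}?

|∂B_7(0.6)| ≈ 1.54307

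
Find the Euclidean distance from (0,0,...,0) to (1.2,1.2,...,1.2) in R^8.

d = √(1.2² + 1.2² + ... + 1.2²) [8 terms] = √(8·1.2²) = 1.2√8 ≈ 3.39411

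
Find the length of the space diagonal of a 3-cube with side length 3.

||(3,3,...,3)|| = √(3)·3 ≈ 5.19615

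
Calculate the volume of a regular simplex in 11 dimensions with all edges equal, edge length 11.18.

Volume = 11.18^11 · √(12/2^11) / 11! ≈ 654.078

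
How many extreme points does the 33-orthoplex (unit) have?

Number of vertices = 2n = 66.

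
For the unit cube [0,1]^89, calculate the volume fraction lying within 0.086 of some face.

1 - (1 - 2·0.086)^89 = 1 - 0.828^89 ≈ 0.9999999493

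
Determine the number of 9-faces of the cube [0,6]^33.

Choose 9 of 33 axes to span the face (C(33,9) = 38567100 ways), then fix each of the remaining 24 coordinates at one of its two extreme values (2^24 = 16777216 ways): 38567100·16777216 = 647048567193600.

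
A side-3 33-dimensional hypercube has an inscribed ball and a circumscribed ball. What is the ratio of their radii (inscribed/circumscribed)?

Ratio = (s/2)/(s√33/2) = 33^(-1/2) ≈ 0.174078.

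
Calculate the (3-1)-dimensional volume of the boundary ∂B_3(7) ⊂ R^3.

S = n·V_n(r)/r = 3·V_3(7)/7 (volume-to-surface relation), giving 4πr² = 4π·(7)² ≈ 615.752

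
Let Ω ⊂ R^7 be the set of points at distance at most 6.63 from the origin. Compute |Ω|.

Volume = π^{7/2}·(6.63)^7/Γ(9/2) ≈ 2.66057e+06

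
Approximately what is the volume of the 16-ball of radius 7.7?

The n-ball volume is π^(n/2)·r^n/Γ(n/2+1). With n=16, r=7.7: V ≈ 3.5936e+13.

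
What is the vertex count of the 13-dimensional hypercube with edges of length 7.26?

An n-cube has 2^n vertices; for n = 13 that is 2^13 = 8192.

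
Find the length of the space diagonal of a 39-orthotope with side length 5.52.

Diagonal = √39 · 5.52 ≈ 34.4724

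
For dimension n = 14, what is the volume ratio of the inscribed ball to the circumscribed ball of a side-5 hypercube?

Volume scales as r^n, and r_in/r_out = 1/√14, giving (1/√14)^14 ≈ 9.48645e-09.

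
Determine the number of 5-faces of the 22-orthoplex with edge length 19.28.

Each 5-face is the convex hull of 6 vertices, one chosen as ±e_i from each of 6 distinct axes: 2^6·C(22,6) = 4775232.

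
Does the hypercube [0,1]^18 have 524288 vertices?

False. The 18-cube has 2^18 = 262144 vertices.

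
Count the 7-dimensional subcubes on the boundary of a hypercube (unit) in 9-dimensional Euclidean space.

Choose 7 of 9 axes to span the face (C(9,7) = 36 ways), then fix each of the remaining 2 coordinates at one of its two extreme values (2^2 = 4 ways): 36·4 = 144.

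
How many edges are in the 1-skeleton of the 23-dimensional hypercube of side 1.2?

The 23-cube has n·2^(n-1) = 23·2^22 = 23·4194304 = 96468992 edges.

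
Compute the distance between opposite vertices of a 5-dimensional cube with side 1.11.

d = √(1.11² + 1.11² + ... + 1.11²) [5 terms] = √(5·1.11²) = 1.11√5 ≈ 2.48204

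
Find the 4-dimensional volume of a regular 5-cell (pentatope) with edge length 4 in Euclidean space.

V = (4^4 / 4!) · √((4+1) / 2^4) ≈ 5.96285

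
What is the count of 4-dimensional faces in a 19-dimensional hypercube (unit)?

Number of 4-faces = C(19,4) · 2^(19-4) = 3876 · 32768 = 127008768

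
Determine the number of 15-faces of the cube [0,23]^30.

Number of 15-faces = C(30,15) · 2^(30-15) = 155117520 · 32768 = 5082890895360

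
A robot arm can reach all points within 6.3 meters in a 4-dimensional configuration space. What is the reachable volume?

Volume = π^{4/2}·(6.3)^4/Γ(3) ≈ 7773.77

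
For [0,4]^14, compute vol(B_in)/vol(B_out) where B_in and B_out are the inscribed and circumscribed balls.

Volume scales as r^n, and r_in/r_out = 1/√14, giving (1/√14)^14 ≈ 9.48645e-09.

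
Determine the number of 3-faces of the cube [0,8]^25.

An n-cube has C(n,k)·2^(n-k) k-faces. Here C(25,3)·2^22 = 2300·4194304 = 9646899200.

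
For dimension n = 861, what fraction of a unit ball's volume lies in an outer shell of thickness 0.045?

1 - (1-0.045)^861 ≈ 1 - 6.066e-18 ≈ 100.000000%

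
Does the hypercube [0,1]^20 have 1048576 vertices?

True. The 20-cube has 2^20 = 1048576 vertices.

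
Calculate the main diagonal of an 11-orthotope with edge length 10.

||(10,10,...,10)|| = √(11)·10 ≈ 33.1662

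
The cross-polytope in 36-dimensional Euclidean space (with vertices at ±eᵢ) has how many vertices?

An n-cross-polytope has 2n vertices; here n = 36, giving 72.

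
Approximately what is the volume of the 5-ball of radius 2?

V = 256·π^2/15 ≈ 168.441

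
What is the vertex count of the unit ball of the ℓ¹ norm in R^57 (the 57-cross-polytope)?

Number of vertices = 2n = 114.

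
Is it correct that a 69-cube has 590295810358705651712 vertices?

True. The 69-cube has 2^69 = 590295810358705651712 vertices.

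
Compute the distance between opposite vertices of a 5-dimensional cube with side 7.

||(7,7,...,7)|| = √(5)·7 ≈ 15.6525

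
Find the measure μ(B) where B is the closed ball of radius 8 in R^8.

Volume = π^{8/2}·(8)^8/Γ(5) = 2097152·π^4/3 ≈ 6.80939e+07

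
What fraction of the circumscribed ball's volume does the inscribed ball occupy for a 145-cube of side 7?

The radii are 7/2 and 7√145/2, so the volume ratio is (1/√145)^145 = 145^{-145/2} ≈ 1.99903e-157.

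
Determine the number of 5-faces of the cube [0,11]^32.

f_5(32-cube) = (32 choose 5) · 2^27 = 27028229193728.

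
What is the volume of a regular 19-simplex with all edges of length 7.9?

V_19 = √(20) · 7.9^19 / (19! · 2^(19/2)) ≈ 0.00576169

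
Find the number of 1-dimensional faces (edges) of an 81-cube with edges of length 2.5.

An n-cube has n·2^(n-1) edges. With n = 81: 81·1208925819614629174706176 = 97922991388784963151200256.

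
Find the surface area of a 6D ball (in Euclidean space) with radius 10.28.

The surface area of an n-ball is 2π^(n/2) r^(n-1) / Γ(n/2). For n=6, r=10.28: 3.55971e+06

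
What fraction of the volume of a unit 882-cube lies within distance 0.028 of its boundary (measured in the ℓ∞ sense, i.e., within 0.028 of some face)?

Shell fraction = 1 - (1-0.056)^882 ≈ 1 - 8.42e-23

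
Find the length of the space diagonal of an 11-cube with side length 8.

||(8,8,...,8)|| = √(11)·8 ≈ 26.533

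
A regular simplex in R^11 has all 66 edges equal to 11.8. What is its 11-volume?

V_11 = √(12) · 11.8^11 / (11! · 2^(11/2)) ≈ 1184.33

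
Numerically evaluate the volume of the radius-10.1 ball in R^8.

The n-ball volume is π^(n/2)·r^n/Γ(n/2+1). With n=8, r=10.1: V ≈ 4.395e+08.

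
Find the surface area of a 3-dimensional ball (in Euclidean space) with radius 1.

The surface area of an n-ball is 2π^(n/2) r^(n-1) / Γ(n/2). For n=3, r=1: 4πr² = 4π·(1)² ≈ 12.5664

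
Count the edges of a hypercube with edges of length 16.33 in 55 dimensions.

The 55-cube has n·2^(n-1) = 55·2^54 = 55·18014398509481984 = 990791918021509120 edges.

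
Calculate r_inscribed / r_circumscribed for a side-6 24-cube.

r_in = 6/2 (half the side); r_out = 6√24/2 (half the diagonal). Ratio = 1/√24 ≈ 0.204124.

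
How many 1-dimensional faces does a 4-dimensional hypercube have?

f_1(4-cube) = (4 choose 1) · 2^3 = 32.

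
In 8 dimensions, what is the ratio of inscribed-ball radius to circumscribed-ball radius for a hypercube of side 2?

r_in / r_out = (2/2) / (2√8/2) = 1/√8 ≈ 0.353553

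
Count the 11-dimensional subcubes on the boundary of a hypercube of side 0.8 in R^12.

f_11(12-cube) = (12 choose 11) · 2^1 = 24.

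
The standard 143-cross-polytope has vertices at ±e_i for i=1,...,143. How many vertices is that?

The 143-dimensional cross-polytope has 2n = 2·143 = 286 vertices.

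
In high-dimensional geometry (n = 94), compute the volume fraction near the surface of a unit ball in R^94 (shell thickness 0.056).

1 - (1-0.056)^94 ≈ 0.99556 ≈ 99.56%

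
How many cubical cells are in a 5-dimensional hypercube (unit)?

f_3(5-cube) = (5 choose 3) · 2^2 = 40.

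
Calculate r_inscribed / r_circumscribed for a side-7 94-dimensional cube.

r_in / r_out = (7/2) / (7√94/2) = 1/√94 ≈ 0.103142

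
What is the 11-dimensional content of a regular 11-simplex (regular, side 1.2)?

V_11 = √(12) · 1.2^11 / (11! · 2^(11/2)) ≈ 1.42483e-08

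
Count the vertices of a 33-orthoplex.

Number of vertices = 2n = 66.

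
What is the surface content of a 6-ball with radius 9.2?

S_6(9.2) = 2·π^(6/2)·(9.2)^5 / Γ(6/2) ≈ 2.04357e+06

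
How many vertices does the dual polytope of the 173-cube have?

An n-cross-polytope has 2n vertices; here n = 173, giving 346.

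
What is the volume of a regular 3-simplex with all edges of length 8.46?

Volume = (√2/12) · 8.46³ = 71.3584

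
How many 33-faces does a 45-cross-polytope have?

Each 33-face is the convex hull of 34 vertices, one chosen as ±e_i from each of 34 distinct axes: 2^34·C(45,34) = 174385909873445437440.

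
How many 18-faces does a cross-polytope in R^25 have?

Number of 18-faces = 2^(18+1) · C(25,18+1) = 524288 · 177100 = 92851404800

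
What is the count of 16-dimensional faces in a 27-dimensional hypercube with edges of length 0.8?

Number of 16-faces = C(27,16) · 2^(27-16) = 13037895 · 2048 = 26701608960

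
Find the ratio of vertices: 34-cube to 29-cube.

The 34-cube has 2^34 = 17179869184 vertices. The 29-cube has 2^29 = 536870912 vertices. Ratio: 17179869184/536870912 = 32.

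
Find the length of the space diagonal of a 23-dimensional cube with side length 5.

The space diagonal of an n-cube of side s is s√n. Here 5·√23 ≈ 23.9792.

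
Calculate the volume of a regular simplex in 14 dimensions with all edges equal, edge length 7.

Volume = 7^14 · √(15/2^14) / 14! ≈ 0.235396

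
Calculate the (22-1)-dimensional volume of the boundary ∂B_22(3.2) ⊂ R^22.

S_22(3.2) = 2·π^(22/2)·(3.2)^21 / Γ(22/2) ≈ 6.57756e+09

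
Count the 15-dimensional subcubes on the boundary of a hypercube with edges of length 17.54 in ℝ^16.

An n-cube has C(n,k)·2^(n-k) k-faces. Here C(16,15)·2^1 = 16·2 = 32.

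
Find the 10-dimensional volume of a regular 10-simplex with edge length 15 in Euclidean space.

Volume = 15^10 · √(11/2^10) / 10! ≈ 16470.1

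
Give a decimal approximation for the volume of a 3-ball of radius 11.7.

Volume = π^{3/2}·(11.7)^3/Γ(5/2) ≈ 6708.82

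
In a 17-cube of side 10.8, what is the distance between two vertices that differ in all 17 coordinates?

d = √(10.8² + 10.8² + ... + 10.8²) [17 terms] = √(17·10.8²) = 10.8√17 ≈ 44.5295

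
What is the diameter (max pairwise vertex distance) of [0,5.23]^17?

||(5.23,5.23,...,5.23)|| = √(17)·5.23 ≈ 21.5638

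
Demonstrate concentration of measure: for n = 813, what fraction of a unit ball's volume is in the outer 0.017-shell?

1 - (1-0.017)^813 ≈ 0.9999991169 ≈ 99.999912%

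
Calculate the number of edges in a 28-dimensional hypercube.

The 28-cube has n·2^(n-1) = 28·2^27 = 28·134217728 = 3758096384 edges.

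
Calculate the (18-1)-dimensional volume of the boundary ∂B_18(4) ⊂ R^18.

The surface area of an n-ball is 2π^(n/2) r^(n-1) / Γ(n/2). For n=18, r=4: 268435456·π^9/315 ≈ 2.54026e+10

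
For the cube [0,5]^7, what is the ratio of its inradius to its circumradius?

r_in = 5/2 (half the side); r_out = 5√7/2 (half the diagonal). Ratio = 1/√7 ≈ 0.377964.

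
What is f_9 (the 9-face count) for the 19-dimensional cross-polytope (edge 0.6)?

Number of 9-faces = 2^(9+1) · C(19,9+1) = 1024 · 92378 = 94595072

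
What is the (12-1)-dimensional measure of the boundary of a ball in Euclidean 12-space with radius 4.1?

S = n·V_n(r)/r = 12·V_12(4.1)/4.1 (volume-to-surface relation), giving 8.81801e+07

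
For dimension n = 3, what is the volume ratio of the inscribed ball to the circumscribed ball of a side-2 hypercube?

V_in / V_out = (r_in/r_out)^3 = (1/√3)^3 = 3^(-3/2) ≈ 0.19245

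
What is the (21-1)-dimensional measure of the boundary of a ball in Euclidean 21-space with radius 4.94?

The surface area of an n-ball is 2π^(n/2) r^(n-1) / Γ(n/2). For n=21, r=4.94: 2.19435e+13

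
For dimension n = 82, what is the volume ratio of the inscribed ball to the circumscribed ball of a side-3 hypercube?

The radii are 3/2 and 3√82/2, so the volume ratio is (1/√82)^82 = 82^{-82/2} ≈ 3.4169e-79.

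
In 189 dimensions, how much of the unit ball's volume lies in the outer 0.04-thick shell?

V(inner)/V(outer) = ((1-0.04)/1)^189 ≈ 0.0004459, so the shell fraction is 0.999554.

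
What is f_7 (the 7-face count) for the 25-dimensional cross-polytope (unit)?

Each 7-face is the convex hull of 8 vertices, one chosen as ±e_i from each of 8 distinct axes: 2^8·C(25,8) = 276883200.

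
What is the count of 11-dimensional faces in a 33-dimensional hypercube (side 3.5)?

Choose 11 of 33 axes to span the face (C(33,11) = 193536720 ways), then fix each of the remaining 22 coordinates at one of its two extreme values (2^22 = 4194304 ways): 193536720·4194304 = 811751838842880.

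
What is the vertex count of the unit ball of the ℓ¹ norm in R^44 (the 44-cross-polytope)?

The vertices are ±e_1, ..., ±e_44, so there are 2·44 = 88.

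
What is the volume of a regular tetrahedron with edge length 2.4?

Volume = (√2/12) · 2.4³ = 1.62917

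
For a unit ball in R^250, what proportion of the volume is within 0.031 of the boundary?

V(inner)/V(outer) = ((1-0.031)/1)^250 ≈ 0.000381, so the shell fraction is 0.999619.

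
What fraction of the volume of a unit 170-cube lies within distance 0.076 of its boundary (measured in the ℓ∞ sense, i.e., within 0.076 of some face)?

Shell fraction = 1 - (1-0.152)^170 ≈ 1 - 6.719e-13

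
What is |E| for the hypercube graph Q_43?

The 43-cube has n·2^(n-1) = 43·2^42 = 43·4398046511104 = 189115999977472 edges.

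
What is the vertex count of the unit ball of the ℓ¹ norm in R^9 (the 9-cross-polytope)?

The 9-dimensional cross-polytope has 2n = 2·9 = 18 vertices.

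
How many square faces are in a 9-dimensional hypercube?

Choose 2 of 9 axes to span the face (C(9,2) = 36 ways), then fix each of the remaining 7 coordinates at one of its two extreme values (2^7 = 128 ways): 36·128 = 4608.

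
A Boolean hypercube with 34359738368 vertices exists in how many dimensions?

n = log_2(34359738368) = 35.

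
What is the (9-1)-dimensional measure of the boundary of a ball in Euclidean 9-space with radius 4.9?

|∂B_9(4.9)| ≈ 9.86572e+06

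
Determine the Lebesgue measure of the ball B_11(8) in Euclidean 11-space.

V_11(8) = π^(11/2) · (8)^11 / Γ(11/2 + 1) = 549755813888·π^5/10395 ≈ 1.61843e+10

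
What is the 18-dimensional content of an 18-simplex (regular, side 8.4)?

V_18 = √(19) · 8.4^18 / (18! · 2^(18/2)) ≈ 0.0576492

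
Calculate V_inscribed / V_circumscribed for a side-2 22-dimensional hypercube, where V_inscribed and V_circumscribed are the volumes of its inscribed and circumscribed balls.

The radii are 2/2 and 2√22/2, so the volume ratio is (1/√22)^22 = 22^{-22/2} ≈ 1.7114e-15.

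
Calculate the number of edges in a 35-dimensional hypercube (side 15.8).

The 35-cube has n·2^(n-1) = 35·2^34 = 35·17179869184 = 601295421440 edges.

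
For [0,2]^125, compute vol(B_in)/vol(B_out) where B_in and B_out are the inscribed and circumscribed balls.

Volume scales as r^n, and r_in/r_out = 1/√125, giving (1/√125)^125 ≈ 8.77252e-132.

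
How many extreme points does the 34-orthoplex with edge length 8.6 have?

The vertices are ±e_1, ..., ±e_34, so there are 2·34 = 68.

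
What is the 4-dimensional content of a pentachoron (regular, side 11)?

V = (11^4 / 4!) · √((4+1) / 2^4) ≈ 341.024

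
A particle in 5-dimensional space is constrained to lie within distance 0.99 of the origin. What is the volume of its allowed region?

The n-ball volume is π^(n/2)·r^n/Γ(n/2+1). With n=5, r=0.99: V ≈ 5.00581.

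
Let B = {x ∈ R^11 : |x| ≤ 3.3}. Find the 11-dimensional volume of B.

V_11(3.3) = π^(11/2) · (3.3)^11 / Γ(11/2 + 1) ≈ 952266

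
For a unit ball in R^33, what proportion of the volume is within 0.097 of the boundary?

1 - (1-0.097)^33 ≈ 0.96551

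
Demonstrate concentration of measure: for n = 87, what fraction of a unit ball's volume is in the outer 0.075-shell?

1 - (1-0.075)^87 ≈ 0.998867 ≈ 99.89%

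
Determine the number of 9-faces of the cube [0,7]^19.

An n-cube has C(n,k)·2^(n-k) k-faces. Here C(19,9)·2^10 = 92378·1024 = 94595072.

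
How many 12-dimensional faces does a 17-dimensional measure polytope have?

f_12(17-cube) = (17 choose 12) · 2^5 = 198016.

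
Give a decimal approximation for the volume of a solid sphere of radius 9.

V = 972·π ≈ 3053.63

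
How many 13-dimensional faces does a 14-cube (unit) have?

Choose 13 of 14 axes to span the face (C(14,13) = 14 ways), then fix each of the remaining 1 coordinate at one of its two extreme values (2^1 = 2 ways): 14·2 = 28.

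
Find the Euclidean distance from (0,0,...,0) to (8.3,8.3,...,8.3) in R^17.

d = √(8.3² + 8.3² + ... + 8.3²) [17 terms] = √(17·8.3²) = 8.3√17 ≈ 34.2218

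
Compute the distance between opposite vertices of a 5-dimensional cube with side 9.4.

Diagonal = √5 · 9.4 ≈ 21.019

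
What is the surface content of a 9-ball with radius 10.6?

S_9(10.6) = 2·π^(9/2)·(10.6)^8 / Γ(9/2) ≈ 4.73159e+09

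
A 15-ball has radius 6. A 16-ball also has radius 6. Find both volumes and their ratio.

V_15(6) ≈ 1.79349e+11. V_16(6) ≈ 6.63894e+11. Ratio V_15/V_16 ≈ 0.2701.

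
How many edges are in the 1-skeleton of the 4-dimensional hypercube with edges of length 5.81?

An n-cube has n·2^(n-1) edges. With n = 4: 4·8 = 32.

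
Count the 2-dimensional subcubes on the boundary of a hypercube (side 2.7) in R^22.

Choose 2 of 22 axes to span the face (C(22,2) = 231 ways), then fix each of the remaining 20 coordinates at one of its two extreme values (2^20 = 1048576 ways): 231·1048576 = 242221056.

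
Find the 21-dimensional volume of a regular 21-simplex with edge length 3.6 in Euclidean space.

V = (3.6^21 / 21!) · √((21+1) / 2^21) ≈ 3.05074e-11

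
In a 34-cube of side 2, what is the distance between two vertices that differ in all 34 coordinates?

Diagonal = √34 · 2 ≈ 11.6619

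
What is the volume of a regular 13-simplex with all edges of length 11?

Volume = 11^13 · √(14/2^13) / 13! ≈ 229.189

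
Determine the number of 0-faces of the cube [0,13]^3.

Choose 0 of 3 axes to span the face (C(3,0) = 1 way), then fix each of the remaining 3 coordinates at one of its two extreme values (2^3 = 8 ways): 1·8 = 8.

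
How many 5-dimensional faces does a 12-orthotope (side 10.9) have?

f_5(12-cube) = (12 choose 5) · 2^7 = 101376.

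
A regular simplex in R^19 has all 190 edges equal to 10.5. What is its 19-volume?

V = (10.5^19 / 19!) · √((19+1) / 2^19) ≈ 1.28302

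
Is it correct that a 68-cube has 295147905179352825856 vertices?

True. The 68-cube has 2^68 = 295147905179352825856 vertices.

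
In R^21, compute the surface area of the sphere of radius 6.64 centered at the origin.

S = n·V_n(r)/r = 21·V_21(6.64)/6.64 (volume-to-surface relation), giving 8.13071e+15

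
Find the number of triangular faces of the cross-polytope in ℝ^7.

Each 2-face is the convex hull of 3 vertices, one chosen as ±e_i from each of 3 distinct axes: 2^3·C(7,3) = 280.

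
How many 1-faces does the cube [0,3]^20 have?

An n-cube has n·2^(n-1) edges. With n = 20: 20·524288 = 10485760.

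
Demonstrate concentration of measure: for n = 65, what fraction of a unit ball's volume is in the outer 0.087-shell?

1 - (1-0.087)^65 ≈ 0.997305 ≈ 99.73%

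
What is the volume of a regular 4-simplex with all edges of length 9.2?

For a regular n-simplex with edge a, V = (a^n / n!)·√((n+1)/2^n). With a=9.2, n=4: V ≈ 166.865.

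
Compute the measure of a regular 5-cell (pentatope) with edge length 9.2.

For a regular n-simplex with edge a, V = (a^n / n!)·√((n+1)/2^n). With a=9.2, n=4: V ≈ 166.865.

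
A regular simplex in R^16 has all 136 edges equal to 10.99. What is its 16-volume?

For a regular n-simplex with edge a, V = (a^n / n!)·√((n+1)/2^n). With a=10.99, n=16: V ≈ 34.86.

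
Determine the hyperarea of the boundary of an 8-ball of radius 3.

S = n·V_n(r)/r = 8·V_8(3)/3 (volume-to-surface relation), giving 729·π^4 ≈ 71011.2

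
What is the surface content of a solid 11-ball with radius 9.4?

S_11(9.4) = 2·π^(11/2)·(9.4)^10 / Γ(11/2) ≈ 1.11629e+11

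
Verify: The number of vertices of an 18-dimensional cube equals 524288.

False. The 18-cube has 2^18 = 262144 vertices.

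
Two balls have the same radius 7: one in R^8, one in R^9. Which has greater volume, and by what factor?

V_8(7) ≈ 2.33977e+07, V_9(7) ≈ 1.33107e+08. The 9-ball is larger by a factor of 5.689.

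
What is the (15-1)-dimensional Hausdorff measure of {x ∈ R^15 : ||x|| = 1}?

S = n·V_n(r)/r = 15·V_15(1)/1 (volume-to-surface relation), giving 256·π^7/135135 ≈ 5.72165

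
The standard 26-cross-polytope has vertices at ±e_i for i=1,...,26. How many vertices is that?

The 26-dimensional cross-polytope has 2n = 2·26 = 52 vertices.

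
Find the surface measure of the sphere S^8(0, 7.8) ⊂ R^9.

|∂B_9(7.8)| ≈ 4.0674e+08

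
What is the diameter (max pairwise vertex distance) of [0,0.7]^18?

The space diagonal of an n-cube of side s is s√n. Here 0.7·√18 ≈ 2.96985.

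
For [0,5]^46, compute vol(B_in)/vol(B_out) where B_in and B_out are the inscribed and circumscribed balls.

V_in/V_out = n^(-n/2) = 46^(-46/2) ≈ 5.70913e-39.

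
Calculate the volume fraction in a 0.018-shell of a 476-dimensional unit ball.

V(inner)/V(outer) = ((1-0.018)/1)^476 ≈ 0.0001758, so the shell fraction is 0.999824.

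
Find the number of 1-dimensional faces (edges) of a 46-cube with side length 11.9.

Number of 1-faces = C(46,1)·2^(46-1) = 46·35184372088832 = 1618481116086272.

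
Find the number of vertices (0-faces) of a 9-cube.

Number of 0-faces = C(9,0) · 2^(9-0) = 1 · 512 = 512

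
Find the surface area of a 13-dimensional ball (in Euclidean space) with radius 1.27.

S = n·V_n(r)/r = 13·V_13(1.27)/1.27 (volume-to-surface relation), giving 208.415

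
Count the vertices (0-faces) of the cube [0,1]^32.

Each vertex is a binary string of length 32, so there are 2^32 = 4294967296.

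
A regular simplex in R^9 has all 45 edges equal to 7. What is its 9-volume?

For a regular n-simplex with edge a, V = (a^n / n!)·√((n+1)/2^n). With a=7, n=9: V ≈ 15.5412.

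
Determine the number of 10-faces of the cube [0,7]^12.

Choose 10 of 12 axes to span the face (C(12,10) = 66 ways), then fix each of the remaining 2 coordinates at one of its two extreme values (2^2 = 4 ways): 66·4 = 264.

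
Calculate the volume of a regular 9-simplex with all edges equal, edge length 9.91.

Volume = 9.91^9 · √(10/2^9) / 9! ≈ 355.03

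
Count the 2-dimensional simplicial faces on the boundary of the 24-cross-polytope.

Each 2-face is the convex hull of 3 vertices, one chosen as ±e_i from each of 3 distinct axes: 2^3·C(24,3) = 16192.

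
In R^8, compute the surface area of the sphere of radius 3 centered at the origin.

|∂B_8(3)| = 729·π^4 ≈ 71011.2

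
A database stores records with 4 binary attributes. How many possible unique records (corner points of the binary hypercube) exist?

Each vertex is a binary string of length 4, so there are 2^4 = 16.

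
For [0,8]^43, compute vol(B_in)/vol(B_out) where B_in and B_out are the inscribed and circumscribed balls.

The radii are 8/2 and 8√43/2, so the volume ratio is (1/√43)^43 = 43^{-43/2} ≈ 7.59326e-36.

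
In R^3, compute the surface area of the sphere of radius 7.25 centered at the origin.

S_3(7.25) = 2·π^(3/2)·(7.25)^2 / Γ(3/2) = 4πr² = 4π·(7.25)² ≈ 660.52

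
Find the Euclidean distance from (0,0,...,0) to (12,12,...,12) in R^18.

The space diagonal of an n-cube of side s is s√n. Here 12·√18 ≈ 50.9117.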